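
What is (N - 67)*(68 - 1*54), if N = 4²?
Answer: -714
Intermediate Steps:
N = 16
(N - 67)*(68 - 1*54) = (16 - 67)*(68 - 1*54) = -51*(68 - 54) = -51*14 = -714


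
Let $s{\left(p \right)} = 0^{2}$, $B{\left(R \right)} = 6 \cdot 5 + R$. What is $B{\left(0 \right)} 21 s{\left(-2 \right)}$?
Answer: $0$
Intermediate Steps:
$B{\left(R \right)} = 30 + R$
$s{\left(p \right)} = 0$
$B{\left(0 \right)} 21 s{\left(-2 \right)} = \left(30 + 0\right) 21 \cdot 0 = 30 \cdot 21 \cdot 0 = 630 \cdot 0 = 0$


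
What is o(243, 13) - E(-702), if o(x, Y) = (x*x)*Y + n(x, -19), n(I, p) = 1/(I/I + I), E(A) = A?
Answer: 187474717/244 ≈ 7.6834e+5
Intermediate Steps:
n(I, p) = 1/(1 + I)
o(x, Y) = 1/(1 + x) + Y*x² (o(x, Y) = (x*x)*Y + 1/(1 + x) = x²*Y + 1/(1 + x) = Y*x² + 1/(1 + x) = 1/(1 + x) + Y*x²)
o(243, 13) - E(-702) = (1 + 13*243²*(1 + 243))/(1 + 243) - 1*(-702) = (1 + 13*59049*244)/244 + 702 = (1 + 187303428)/244 + 702 = (1/244)*187303429 + 702 = 187303429/244 + 702 = 187474717/244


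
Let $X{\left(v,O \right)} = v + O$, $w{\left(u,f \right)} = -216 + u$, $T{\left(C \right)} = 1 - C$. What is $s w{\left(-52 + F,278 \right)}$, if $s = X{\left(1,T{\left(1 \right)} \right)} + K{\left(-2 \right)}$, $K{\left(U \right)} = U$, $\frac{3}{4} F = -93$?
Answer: $392$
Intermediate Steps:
$F = -124$ ($F = \frac{4}{3} \left(-93\right) = -124$)
$X{\left(v,O \right)} = O + v$
$s = -1$ ($s = \left(\left(1 - 1\right) + 1\right) - 2 = \left(0 + 1\right) - 2 = 1 - 2 = -1$)
$s w{\left(-52 + F,278 \right)} = - (-216 - 176) = \left(-1\right) \left(-392\right) = 392$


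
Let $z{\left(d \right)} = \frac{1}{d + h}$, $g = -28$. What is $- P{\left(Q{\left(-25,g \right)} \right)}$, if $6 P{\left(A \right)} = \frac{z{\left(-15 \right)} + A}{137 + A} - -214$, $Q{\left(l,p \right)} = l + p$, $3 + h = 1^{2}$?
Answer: $- \frac{152345}{4284} \approx -35.561$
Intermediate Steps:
$h = -2$ ($h = -3 + 1^{2} = -3 + 1 = -2$)
$z{\left(d \right)} = \frac{1}{-2 + d}$ ($z{\left(d \right)} = \frac{1}{d - 2} = \frac{1}{-2 + d}$)
$P{\left(A \right)} = \frac{107}{3} + \frac{- \frac{1}{17} + A}{6 \left(137 + A\right)}$ ($P{\left(A \right)} = \frac{\frac{\frac{1}{-2 - 15} + A}{137 + A} - -214}{6} = \frac{\frac{\frac{1}{-17} + A}{137 + A} + 214}{6} = \frac{\frac{- \frac{1}{17} + A}{137 + A} + 214}{6} = \frac{214 + \frac{- \frac{1}{17} + A}{137 + A}}{6} = \frac{107}{3} + \frac{- \frac{1}{17} + A}{6 \left(137 + A\right)}$)
$- P{\left(Q{\left(-25,g \right)} \right)} = - \frac{5 \left(99681 + 731 \left(-25 - 28\right)\right)}{102 \left(137 - 53\right)} = - \frac{5 \left(99681 + 731 \left(-53\right)\right)}{102 \left(137 - 53\right)} = - \frac{5 \left(99681 - 38743\right)}{102 \cdot 84} = - \frac{5 \cdot 60938}{102 \cdot 84} = \left(-1\right) \frac{152345}{4284} = - \frac{152345}{4284}$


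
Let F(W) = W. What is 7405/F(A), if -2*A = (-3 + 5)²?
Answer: -7405/2 ≈ -3702.5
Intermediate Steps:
A = -2 (A = -(-3 + 5)²/2 = -½*2² = -½*4 = -2)
7405/F(A) = 7405/(-2) = 7405*(-½) = -7405/2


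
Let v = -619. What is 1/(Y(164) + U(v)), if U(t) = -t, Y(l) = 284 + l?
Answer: 1/1067 ≈ 0.00093721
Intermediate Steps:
1/(Y(164) + U(v)) = 1/((284 + 164) - 1*(-619)) = 1/(448 + 619) = 1/1067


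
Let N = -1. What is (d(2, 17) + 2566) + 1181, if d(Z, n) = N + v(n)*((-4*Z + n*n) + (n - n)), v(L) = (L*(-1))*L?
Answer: -77463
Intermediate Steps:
v(L) = -L² (v(L) = (-L)*L = -L²)
d(Z, n) = -1 - n²*(n² - 4*Z) (d(Z, n) = -1 + (-n²)*((-4*Z + n*n) + (n - n)) = -1 + (-n²)*((-4*Z + n²) + 0) = -1 + (-n²)*((n² - 4*Z) + 0) = -1 + (-n²)*(n² - 4*Z) = -1 - n²*(n² - 4*Z))
(d(2, 17) + 2566) + 1181 = ((-1 - 1*17⁴ + 4*2*17²) + 2566) + 1181 = ((-1 - 1*83521 + 4*2*289) + 2566) + 1181 = ((-1 - 83521 + 2312) + 2566) + 1181 = (-81210 + 2566) + 1181 = -78644 + 1181 = -77463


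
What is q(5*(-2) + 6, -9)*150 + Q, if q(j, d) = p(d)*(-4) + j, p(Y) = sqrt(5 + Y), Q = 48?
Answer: -552 - 1200*I ≈ -552.0 - 1200.0*I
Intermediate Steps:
q(j, d) = j - 4*sqrt(5 + d) (q(j, d) = sqrt(5 + d)*(-4) + j = -4*sqrt(5 + d) + j = j - 4*sqrt(5 + d))
q(5*(-2) + 6, -9)*150 + Q = ((5*(-2) + 6) - 4*sqrt(5 - 9))*150 + 48 = ((-10 + 6) - 8*I)*150 + 48 = (-4 - 8*I)*150 + 48 = (-600 - 1200*I) + 48 = -552 - 1200*I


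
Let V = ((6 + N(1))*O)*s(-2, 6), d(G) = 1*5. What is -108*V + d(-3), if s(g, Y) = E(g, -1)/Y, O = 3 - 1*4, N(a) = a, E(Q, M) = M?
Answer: -121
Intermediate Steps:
d(G) = 5
O = -1 (O = 3 - 4 = -1)
s(g, Y) = -1/Y
V = 7/6 (V = ((6 + 1)*(-1))*(-1/6) = (7*(-1))*(-1*⅙) = -7*(-⅙) = 7/6 ≈ 1.1667)
-108*V + d(-3) = -108*7/6 + 5 = -126 + 5 = -121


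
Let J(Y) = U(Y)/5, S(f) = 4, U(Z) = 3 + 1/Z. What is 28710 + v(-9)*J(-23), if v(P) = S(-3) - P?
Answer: 3302534/115 ≈ 28718.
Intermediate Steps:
v(P) = 4 - P
J(Y) = ⅗ + 1/(5*Y) (J(Y) = (3 + 1/Y)/5 = (3 + 1/Y)*(⅕) = ⅗ + 1/(5*Y))
28710 + v(-9)*J(-23) = 28710 + (4 - 1*(-9))*((⅕)*(1 + 3*(-23))/(-23)) = 28710 + (4 + 9)*((⅕)*(-1/23)*(1 - 69)) = 28710 + 13*((⅕)*(-1/23)*(-68)) = 28710 + 13*(68/115) = 28710 + 884/115 = 3302534/115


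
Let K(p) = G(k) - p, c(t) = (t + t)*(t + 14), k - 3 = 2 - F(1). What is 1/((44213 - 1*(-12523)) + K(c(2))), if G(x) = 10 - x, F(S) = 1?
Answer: 1/56678 ≈ 1.7644e-5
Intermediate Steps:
k = 4 (k = 3 + (2 - 1*1) = 3 + (2 - 1) = 3 + 1 = 4)
c(t) = 2*t*(14 + t) (c(t) = (2*t)*(14 + t) = 2*t*(14 + t))
K(p) = 6 - p (K(p) = (10 - 1*4) - p = (10 - 4) - p = 6 - p)
1/((44213 - 1*(-12523)) + K(c(2))) = 1/((44213 - 1*(-12523)) + (6 - 2*2*(14 + 2))) = 1/((44213 + 12523) + (6 - 2*2*16)) = 1/(56736 + (6 - 1*64)) = 1/(56736 + (6 - 64)) = 1/(56736 - 58) = 1/56678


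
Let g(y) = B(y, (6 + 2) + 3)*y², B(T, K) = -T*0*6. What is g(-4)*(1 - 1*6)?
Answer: 0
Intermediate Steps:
B(T, K) = 0 (B(T, K) = -0*6 = -1*0 = 0)
g(y) = 0 (g(y) = 0*y² = 0)
g(-4)*(1 - 1*6) = 0*(1 - 1*6) = 0*(1 - 6) = 0*(-5) = 0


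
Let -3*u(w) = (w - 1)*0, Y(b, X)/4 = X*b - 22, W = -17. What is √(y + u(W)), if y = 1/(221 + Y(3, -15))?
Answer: I*√47/47 ≈ 0.14586*I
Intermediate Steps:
Y(b, X) = -88 + 4*X*b (Y(b, X) = 4*(X*b - 22) = 4*(-22 + X*b) = -88 + 4*X*b)
y = -1/47 (y = 1/(221 + (-88 + 4*(-15)*3)) = 1/(221 + (-88 - 180)) = 1/(221 - 268) = 1/(-47) = -1/47 ≈ -0.021277)
u(w) = 0 (u(w) = -(w - 1)*0/3 = -(-1 + w)*0/3 = -⅓*0 = 0)
√(y + u(W)) = √(-1/47 + 0) = √(-1/47) = I*√47/47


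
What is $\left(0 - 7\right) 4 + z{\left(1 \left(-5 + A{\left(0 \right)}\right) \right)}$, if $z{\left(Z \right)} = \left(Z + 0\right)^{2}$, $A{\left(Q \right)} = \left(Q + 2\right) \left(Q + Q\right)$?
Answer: $-3$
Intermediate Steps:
$A{\left(Q \right)} = 2 Q \left(2 + Q\right)$ ($A{\left(Q \right)} = \left(2 + Q\right) 2 Q = 2 Q \left(2 + Q\right)$)
$z{\left(Z \right)} = Z^{2}$
$\left(0 - 7\right) 4 + z{\left(1 \left(-5 + A{\left(0 \right)}\right) \right)} = \left(0 - 7\right) 4 + \left(1 \left(-5 + 2 \cdot 0 \left(2 + 0\right)\right)\right)^{2} = \left(-7\right) 4 + \left(1 \left(-5 + 2 \cdot 0 \cdot 2\right)\right)^{2} = -28 + \left(1 \left(-5 + 0\right)\right)^{2} = -28 + \left(1 \left(-5\right)\right)^{2} = -28 + \left(-5\right)^{2} = -28 + 25 = -3$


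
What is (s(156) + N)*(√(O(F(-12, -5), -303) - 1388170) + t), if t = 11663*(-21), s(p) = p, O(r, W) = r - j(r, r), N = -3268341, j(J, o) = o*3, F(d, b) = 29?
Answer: 800453674755 - 6536370*I*√347057 ≈ 8.0045e+11 - 3.8507e+9*I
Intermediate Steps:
j(J, o) = 3*o
O(r, W) = -2*r (O(r, W) = r - 3*r = -2*r)
t = -244923
(s(156) + N)*(√(O(F(-12, -5), -303) - 1388170) + t) = (156 - 3268341)*(√(-2*29 - 1388170) - 244923) = -3268185*(√(-58 - 1388170) - 244923) = -3268185*(√(-1388228) - 244923) = -3268185*(2*I*√347057 - 244923) = -3268185*(-244923 + 2*I*√347057) = 800453674755 - 6536370*I*√347057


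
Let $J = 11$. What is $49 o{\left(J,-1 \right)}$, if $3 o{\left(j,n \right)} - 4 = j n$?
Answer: $- \frac{343}{3} \approx -114.33$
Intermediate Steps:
$o{\left(j,n \right)} = \frac{4}{3} + \frac{j n}{3}$
$49 o{\left(J,-1 \right)} = 49 \left(\frac{4}{3} + \frac{1}{3} \cdot 11 \left(-1\right)\right) = 49 \left(\frac{4}{3} - \frac{11}{3}\right) = 49 \left(- \frac{7}{3}\right) = - \frac{343}{3}$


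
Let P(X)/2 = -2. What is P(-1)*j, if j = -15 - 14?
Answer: 116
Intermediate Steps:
P(X) = -4 (P(X) = 2*(-2) = -4)
j = -29
P(-1)*j = -4*(-29) = 116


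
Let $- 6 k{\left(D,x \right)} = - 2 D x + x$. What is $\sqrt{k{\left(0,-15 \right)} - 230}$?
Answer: $\frac{i \sqrt{910}}{2} \approx 15.083 i$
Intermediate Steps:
$k{\left(D,x \right)} = - \frac{x}{6} + \frac{D x}{3}$ ($k{\left(D,x \right)} = - \frac{- 2 D x + x}{6} = - \frac{x - 2 D x}{6} = - \frac{x}{6} + \frac{D x}{3}$)
$\sqrt{k{\left(0,-15 \right)} - 230} = \sqrt{\frac{1}{6} \left(-15\right) \left(-1 + 2 \cdot 0\right) - 230} = \sqrt{\frac{1}{6} \left(-15\right) \left(-1 + 0\right) - 230} = \sqrt{\frac{1}{6} \left(-15\right) \left(-1\right) - 230} = \sqrt{\frac{5}{2} - 230} = \sqrt{- \frac{455}{2}} = \frac{i \sqrt{910}}{2}$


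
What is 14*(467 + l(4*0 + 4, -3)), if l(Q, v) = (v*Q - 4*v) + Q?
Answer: 6594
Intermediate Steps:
l(Q, v) = Q - 4*v + Q*v (l(Q, v) = (Q*v - 4*v) + Q = (-4*v + Q*v) + Q = Q - 4*v + Q*v)
14*(467 + l(4*0 + 4, -3)) = 14*(467 + ((4*0 + 4) - 4*(-3) + (4*0 + 4)*(-3))) = 14*(467 + ((0 + 4) + 12 + (0 + 4)*(-3))) = 14*(467 + (4 + 12 + 4*(-3))) = 14*(467 + (4 + 12 - 12)) = 14*(467 + 4) = 14*471 = 6594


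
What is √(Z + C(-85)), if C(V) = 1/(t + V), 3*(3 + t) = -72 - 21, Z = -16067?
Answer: I*√227524906/119 ≈ 126.76*I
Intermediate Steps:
t = -34 (t = -3 + (-72 - 21)/3 = -3 + (⅓)*(-93) = -3 - 31 = -34)
C(V) = 1/(-34 + V)
√(Z + C(-85)) = √(-16067 + 1/(-34 - 85)) = √(-16067 + 1/(-119)) = √(-16067 - 1/119) = √(-1911974/119) = I*√227524906/119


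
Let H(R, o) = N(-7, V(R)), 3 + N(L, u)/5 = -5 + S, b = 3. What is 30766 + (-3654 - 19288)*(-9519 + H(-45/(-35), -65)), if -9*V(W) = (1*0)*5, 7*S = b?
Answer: 1534989278/7 ≈ 2.1928e+8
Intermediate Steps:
S = 3/7 (S = (⅐)*3 = 3/7 ≈ 0.42857)
V(W) = 0 (V(W) = -1*0*5/9 = -0*5 = -⅑*0 = 0)
N(L, u) = -265/7 (N(L, u) = -15 + 5*(-5 + 3/7) = -15 + 5*(-32/7) = -15 - 160/7 = -265/7)
H(R, o) = -265/7
30766 + (-3654 - 19288)*(-9519 + H(-45/(-35), -65)) = 30766 + (-3654 - 19288)*(-9519 - 265/7) = 30766 - 22942*(-66898/7) = 30766 + 1534773916/7 = 1534989278/7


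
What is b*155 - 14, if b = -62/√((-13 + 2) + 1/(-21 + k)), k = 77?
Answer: -14 + 3844*I*√8610/123 ≈ -14.0 + 2899.9*I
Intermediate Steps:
b = 124*I*√8610/615 (b = -62/√((-13 + 2) + 1/(-21 + 77)) = -62/√(-11 + 1/56) = -62*(-2*I*√8610/615) = -(-124)*I*√8610/615 = 124*I*√8610/615 ≈ 18.709*I)
b*155 - 14 = (124*I*√8610/615)*155 - 14 = 3844*I*√8610/123 - 14 = -14 + 3844*I*√8610/123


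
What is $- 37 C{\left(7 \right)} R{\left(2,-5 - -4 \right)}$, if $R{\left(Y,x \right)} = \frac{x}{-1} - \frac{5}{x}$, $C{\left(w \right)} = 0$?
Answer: $0$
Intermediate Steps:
$R{\left(Y,x \right)} = - x - \frac{5}{x}$ ($R{\left(Y,x \right)} = x \left(-1\right) - \frac{5}{x} = - x - \frac{5}{x}$)
$- 37 C{\left(7 \right)} R{\left(2,-5 - -4 \right)} = \left(-37\right) 0 \left(- (-5 - -4) - \frac{5}{-5 - -4}\right) = 0 \left(- (-5 + 4) - \frac{5}{-5 + 4}\right) = 0 \left(\left(-1\right) \left(-1\right) - \frac{5}{-1}\right) = 0 \left(1 - -5\right) = 0 \left(1 + 5\right) = 0 \cdot 6 = 0$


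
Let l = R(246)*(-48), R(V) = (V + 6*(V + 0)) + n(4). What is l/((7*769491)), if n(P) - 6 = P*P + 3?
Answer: -27952/1795479 ≈ -0.015568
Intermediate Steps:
n(P) = 9 + P² (n(P) = 6 + (P*P + 3) = 6 + (P² + 3) = 6 + (3 + P²) = 9 + P²)
R(V) = 25 + 7*V (R(V) = (V + 6*(V + 0)) + (9 + 4²) = (V + 6*V) + (9 + 16) = 7*V + 25 = 25 + 7*V)
l = -83856 (l = (25 + 7*246)*(-48) = (25 + 1722)*(-48) = 1747*(-48) = -83856)
l/((7*769491)) = -83856/(7*769491) = -83856/5386437 = -83856*1/5386437 = -27952/1795479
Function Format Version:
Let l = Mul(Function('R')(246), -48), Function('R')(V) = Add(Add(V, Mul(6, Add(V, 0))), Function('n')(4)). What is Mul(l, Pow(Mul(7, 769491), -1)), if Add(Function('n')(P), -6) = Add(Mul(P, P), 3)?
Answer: Rational(-27952, 1795479) ≈ -0.015568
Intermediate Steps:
Function('n')(P) = Add(9, Pow(P, 2)) (Function('n')(P) = Add(6, Add(Mul(P, P), 3)) = Add(6, Add(Pow(P, 2), 3)) = Add(6, Add(3, Pow(P, 2))) = Add(9, Pow(P, 2)))
Function('R')(V) = Add(25, Mul(7, V)) (Function('R')(V) = Add(Add(V, Mul(6, Add(V, 0))), Add(9, Pow(4, 2))) = Add(Add(V, Mul(6, V)), Add(9, 16)) = Add(Mul(7, V), 25) = Add(25, Mul(7, V)))
l = -83856 (l = Mul(Add(25, Mul(7, 246)), -48) = Mul(Add(25, 1722), -48) = Mul(1747, -48) = -83856)
Mul(l, Pow(Mul(7, 769491), -1)) = Mul(-83856, Pow(Mul(7, 769491), -1)) = Mul(-83856, Pow(5386437, -1)) = Mul(-83856, Rational(1, 5386437)) = Rational(-27952, 1795479)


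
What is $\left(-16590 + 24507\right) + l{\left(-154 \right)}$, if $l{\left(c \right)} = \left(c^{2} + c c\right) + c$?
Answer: $55195$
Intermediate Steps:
$l{\left(c \right)} = c + 2 c^{2}$ ($l{\left(c \right)} = \left(c^{2} + c^{2}\right) + c = 2 c^{2} + c = c + 2 c^{2}$)
$\left(-16590 + 24507\right) + l{\left(-154 \right)} = \left(-16590 + 24507\right) - 154 \left(1 + 2 \left(-154\right)\right) = 7917 - 154 \left(1 - 308\right) = 7917 - -47278 = 7917 + 47278 = 55195$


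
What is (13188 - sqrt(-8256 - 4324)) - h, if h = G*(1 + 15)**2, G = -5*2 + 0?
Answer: 15748 - 2*I*sqrt(3145) ≈ 15748.0 - 112.16*I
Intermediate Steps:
G = -10 (G = -10 + 0 = -10)
h = -2560 (h = -10*(1 + 15)**2 = -10*16**2 = -10*256 = -2560)
(13188 - sqrt(-8256 - 4324)) - h = (13188 - sqrt(-8256 - 4324)) - 1*(-2560) = (13188 - sqrt(-12580)) + 2560 = (13188 - 2*I*sqrt(3145)) + 2560 = 15748 - 2*I*sqrt(3145)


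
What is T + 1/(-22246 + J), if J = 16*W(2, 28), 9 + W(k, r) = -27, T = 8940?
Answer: 204028679/22822 ≈ 8940.0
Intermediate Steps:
W(k, r) = -36 (W(k, r) = -9 - 27 = -36)
J = -576 (J = 16*(-36) = -576)
T + 1/(-22246 + J) = 8940 + 1/(-22246 - 576) = 8940 + 1/(-22822) = 8940 - 1/22822 = 204028679/22822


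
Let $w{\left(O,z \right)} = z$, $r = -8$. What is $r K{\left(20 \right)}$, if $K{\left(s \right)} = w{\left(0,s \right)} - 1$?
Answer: $-152$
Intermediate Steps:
$K{\left(s \right)} = -1 + s$ ($K{\left(s \right)} = s - 1 = -1 + s$)
$r K{\left(20 \right)} = - 8 \left(-1 + 20\right) = \left(-8\right) 19 = -152$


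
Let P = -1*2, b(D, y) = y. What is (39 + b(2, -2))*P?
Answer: -74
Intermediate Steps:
P = -2
(39 + b(2, -2))*P = (39 - 2)*(-2) = 37*(-2) = -74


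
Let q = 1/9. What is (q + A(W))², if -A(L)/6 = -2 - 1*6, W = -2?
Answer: 187489/81 ≈ 2314.7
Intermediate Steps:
A(L) = 48 (A(L) = -6*(-2 - 1*6) = -6*(-2 - 6) = -6*(-8) = 48)
q = ⅑ (q = 1*(⅑) = ⅑ ≈ 0.11111)
(q + A(W))² = (⅑ + 48)² = (433/9)² = 187489/81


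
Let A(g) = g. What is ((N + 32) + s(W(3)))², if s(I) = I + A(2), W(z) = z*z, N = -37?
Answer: 36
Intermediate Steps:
W(z) = z²
s(I) = 2 + I (s(I) = I + 2 = 2 + I)
((N + 32) + s(W(3)))² = ((-37 + 32) + (2 + 3²))² = (-5 + (2 + 9))² = (-5 + 11)² = 6² = 36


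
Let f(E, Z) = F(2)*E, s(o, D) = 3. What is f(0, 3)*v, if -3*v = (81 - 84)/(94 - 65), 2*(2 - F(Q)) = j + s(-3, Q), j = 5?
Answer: 0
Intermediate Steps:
F(Q) = -2 (F(Q) = 2 - (5 + 3)/2 = 2 - ½*8 = 2 - 4 = -2)
f(E, Z) = -2*E
v = 1/29 (v = -(81 - 84)/(3*(94 - 65)) = -(-1)/29 = -⅓*(-3/29) = 1/29 ≈ 0.034483)
f(0, 3)*v = -2*0*(1/29) = 0*(1/29) = 0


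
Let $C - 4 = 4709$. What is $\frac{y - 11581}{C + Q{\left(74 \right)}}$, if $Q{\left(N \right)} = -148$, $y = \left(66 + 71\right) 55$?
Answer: $- \frac{4046}{4565} \approx -0.88631$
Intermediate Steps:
$C = 4713$ ($C = 4 + 4709 = 4713$)
$y = 7535$ ($y = 137 \cdot 55 = 7535$)
$\frac{y - 11581}{C + Q{\left(74 \right)}} = \frac{7535 - 11581}{4713 - 148} = - \frac{4046}{4565}$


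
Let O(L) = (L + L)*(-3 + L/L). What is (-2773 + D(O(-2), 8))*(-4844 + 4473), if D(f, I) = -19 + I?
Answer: 1032864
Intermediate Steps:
O(L) = -4*L (O(L) = (2*L)*(-3 + 1) = (2*L)*(-2) = -4*L)
(-2773 + D(O(-2), 8))*(-4844 + 4473) = (-2773 + (-19 + 8))*(-4844 + 4473) = (-2773 - 11)*(-371) = -2784*(-371) = 1032864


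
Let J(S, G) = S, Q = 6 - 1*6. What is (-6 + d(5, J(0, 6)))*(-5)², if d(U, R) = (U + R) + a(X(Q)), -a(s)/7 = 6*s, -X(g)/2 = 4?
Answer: 8375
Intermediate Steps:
Q = 0 (Q = 6 - 6 = 0)
X(g) = -8 (X(g) = -2*4 = -8)
a(s) = -42*s
d(U, R) = 336 + R + U (d(U, R) = (U + R) - 42*(-8) = (R + U) + 336 = 336 + R + U)
(-6 + d(5, J(0, 6)))*(-5)² = (-6 + (336 + 0 + 5))*(-5)² = (-6 + 341)*25 = 335*25 = 8375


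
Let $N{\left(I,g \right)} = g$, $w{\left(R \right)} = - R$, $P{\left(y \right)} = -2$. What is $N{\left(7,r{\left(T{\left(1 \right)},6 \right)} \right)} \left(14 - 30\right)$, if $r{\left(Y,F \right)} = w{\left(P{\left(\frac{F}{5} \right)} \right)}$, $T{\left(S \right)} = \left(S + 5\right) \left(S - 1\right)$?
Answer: $-32$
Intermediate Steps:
$T{\left(S \right)} = \left(-1 + S\right) \left(5 + S\right)$ ($T{\left(S \right)} = \left(5 + S\right) \left(-1 + S\right) = \left(-1 + S\right) \left(5 + S\right)$)
$r{\left(Y,F \right)} = 2$ ($r{\left(Y,F \right)} = \left(-1\right) \left(-2\right) = 2$)
$N{\left(7,r{\left(T{\left(1 \right)},6 \right)} \right)} \left(14 - 30\right) = 2 \left(14 - 30\right) = 2 \left(-16\right) = -32$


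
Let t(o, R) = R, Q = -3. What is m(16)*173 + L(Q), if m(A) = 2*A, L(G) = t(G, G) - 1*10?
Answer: 5523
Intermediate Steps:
L(G) = -10 + G (L(G) = G - 1*10 = G - 10 = -10 + G)
m(16)*173 + L(Q) = (2*16)*173 + (-10 - 3) = 32*173 - 13 = 5536 - 13 = 5523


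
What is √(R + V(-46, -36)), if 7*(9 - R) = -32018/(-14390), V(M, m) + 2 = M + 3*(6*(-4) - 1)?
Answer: I*√5918009815/7195 ≈ 10.692*I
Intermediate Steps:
V(M, m) = -77 + M (V(M, m) = -2 + (M + 3*(6*(-4) - 1)) = -2 + (M + 3*(-24 - 1)) = -2 + (M + 3*(-25)) = -2 + (M - 75) = -2 + (-75 + M) = -77 + M)
R = 62468/7195 (R = 9 - (-4574)/(-14390) = 9 - (-4574)*(-1)/14390 = 9 - ⅐*16009/7195 = 9 - 2287/7195 = 62468/7195 ≈ 8.6821)
√(R + V(-46, -36)) = √(62468/7195 + (-77 - 46)) = √(62468/7195 - 123) = √(-822517/7195) = I*√5918009815/7195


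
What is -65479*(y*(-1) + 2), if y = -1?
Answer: -196437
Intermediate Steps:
-65479*(y*(-1) + 2) = -65479*(-1*(-1) + 2) = -65479*(1 + 2) = -65479*3 = -196437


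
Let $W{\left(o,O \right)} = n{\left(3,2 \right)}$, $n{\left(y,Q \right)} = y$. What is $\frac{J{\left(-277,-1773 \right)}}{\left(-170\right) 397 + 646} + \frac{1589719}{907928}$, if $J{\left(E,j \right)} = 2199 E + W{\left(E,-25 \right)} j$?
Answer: $\frac{166033068253}{15172384808} \approx 10.943$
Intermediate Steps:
$W{\left(o,O \right)} = 3$
$J{\left(E,j \right)} = 3 j + 2199 E$ ($J{\left(E,j \right)} = 2199 E + 3 j = 3 j + 2199 E$)
$\frac{J{\left(-277,-1773 \right)}}{\left(-170\right) 397 + 646} + \frac{1589719}{907928} = \frac{3 \left(-1773\right) + 2199 \left(-277\right)}{\left(-170\right) 397 + 646} + \frac{1589719}{907928} = \frac{-5319 - 609123}{-67490 + 646} + 1589719 \cdot \frac{1}{907928} = - \frac{614442}{-66844} + \frac{1589719}{907928} = \left(-614442\right) \left(- \frac{1}{66844}\right) + \frac{1589719}{907928} = \frac{307221}{33422} + \frac{1589719}{907928} = \frac{166033068253}{15172384808}$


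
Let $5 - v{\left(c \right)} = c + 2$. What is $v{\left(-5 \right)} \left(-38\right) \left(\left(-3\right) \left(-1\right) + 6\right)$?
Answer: $-2736$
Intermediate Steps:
$v{\left(c \right)} = 3 - c$ ($v{\left(c \right)} = 5 - \left(c + 2\right) = 5 - \left(2 + c\right) = 3 - c$)
$v{\left(-5 \right)} \left(-38\right) \left(\left(-3\right) \left(-1\right) + 6\right) = \left(3 - -5\right) \left(-38\right) \left(\left(-3\right) \left(-1\right) + 6\right) = \left(3 + 5\right) \left(-38\right) \left(3 + 6\right) = 8 \left(-38\right) 9 = \left(-304\right) 9 = -2736$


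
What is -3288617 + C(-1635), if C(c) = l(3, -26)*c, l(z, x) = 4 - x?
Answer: -3337667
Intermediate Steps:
C(c) = 30*c (C(c) = (4 - 1*(-26))*c = (4 + 26)*c = 30*c)
-3288617 + C(-1635) = -3288617 + 30*(-1635) = -3288617 - 49050 = -3337667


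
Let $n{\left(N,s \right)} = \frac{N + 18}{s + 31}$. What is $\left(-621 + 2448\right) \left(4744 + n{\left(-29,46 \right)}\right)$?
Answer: $8667027$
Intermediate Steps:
$n{\left(N,s \right)} = \frac{18 + N}{31 + s}$
$\left(-621 + 2448\right) \left(4744 + n{\left(-29,46 \right)}\right) = \left(-621 + 2448\right) \left(4744 + \frac{18 - 29}{31 + 46}\right) = 1827 \left(4744 + \frac{1}{77} \left(-11\right)\right) = 1827 \left(4744 - \frac{1}{7}\right) = 1827 \cdot \frac{33207}{7} = 8667027$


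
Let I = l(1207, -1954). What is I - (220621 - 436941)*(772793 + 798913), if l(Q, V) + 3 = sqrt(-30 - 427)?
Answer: 339991441917 + I*sqrt(457) ≈ 3.3999e+11 + 21.378*I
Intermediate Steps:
l(Q, V) = -3 + I*sqrt(457) (l(Q, V) = -3 + sqrt(-30 - 427) = -3 + sqrt(-457) = -3 + I*sqrt(457))
I = -3 + I*sqrt(457) ≈ -3.0 + 21.378*I
I - (220621 - 436941)*(772793 + 798913) = (-3 + I*sqrt(457)) - (220621 - 436941)*(772793 + 798913) = (-3 + I*sqrt(457)) - (-216320)*1571706 = (-3 + I*sqrt(457)) - 1*(-339991441920) = (-3 + I*sqrt(457)) + 339991441920 = 339991441917 + I*sqrt(457)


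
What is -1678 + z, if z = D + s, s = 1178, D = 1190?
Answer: 690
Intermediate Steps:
z = 2368 (z = 1190 + 1178 = 2368)
-1678 + z = -1678 + 2368 = 690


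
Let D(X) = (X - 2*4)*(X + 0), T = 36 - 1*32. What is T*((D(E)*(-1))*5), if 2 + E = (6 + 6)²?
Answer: -380560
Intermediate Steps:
T = 4 (T = 36 - 32 = 4)
E = 142 (E = -2 + (6 + 6)² = -2 + 12² = -2 + 144 = 142)
D(X) = X*(-8 + X) (D(X) = (X - 8)*X = (-8 + X)*X = X*(-8 + X))
T*((D(E)*(-1))*5) = 4*(((142*(-8 + 142))*(-1))*5) = 4*(((142*134)*(-1))*5) = 4*((19028*(-1))*5) = 4*(-19028*5) = 4*(-95140) = -380560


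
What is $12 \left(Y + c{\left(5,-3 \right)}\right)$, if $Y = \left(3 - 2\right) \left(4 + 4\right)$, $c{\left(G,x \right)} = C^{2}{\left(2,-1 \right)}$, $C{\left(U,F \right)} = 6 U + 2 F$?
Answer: $1296$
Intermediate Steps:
$C{\left(U,F \right)} = 2 F + 6 U$
$c{\left(G,x \right)} = 100$ ($c{\left(G,x \right)} = \left(2 \left(-1\right) + 6 \cdot 2\right)^{2} = \left(-2 + 12\right)^{2} = 10^{2} = 100$)
$Y = 8$ ($Y = 1 \cdot 8 = 8$)
$12 \left(Y + c{\left(5,-3 \right)}\right) = 12 \left(8 + 100\right) = 12 \cdot 108 = 1296$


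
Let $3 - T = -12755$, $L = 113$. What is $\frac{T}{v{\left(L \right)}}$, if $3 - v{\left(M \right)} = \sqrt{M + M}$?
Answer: $- \frac{38274}{217} - \frac{12758 \sqrt{226}}{217} \approx -1060.2$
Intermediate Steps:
$T = 12758$ ($T = 3 - -12755 = 3 + 12755 = 12758$)
$v{\left(M \right)} = 3 - \sqrt{2} \sqrt{M}$ ($v{\left(M \right)} = 3 - \sqrt{M + M} = 3 - \sqrt{2 M} = 3 - \sqrt{2} \sqrt{M}$)
$\frac{T}{v{\left(L \right)}} = \frac{12758}{3 - \sqrt{2} \sqrt{113}} = \frac{12758}{3 - \sqrt{226}}$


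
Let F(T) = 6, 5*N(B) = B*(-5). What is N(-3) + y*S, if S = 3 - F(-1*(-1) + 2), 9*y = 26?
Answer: -17/3 ≈ -5.6667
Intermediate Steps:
N(B) = -B (N(B) = (B*(-5))/5 = (-5*B)/5 = -B)
y = 26/9 (y = (⅑)*26 = 26/9 ≈ 2.8889)
S = -3 (S = 3 - 1*6 = 3 - 6 = -3)
N(-3) + y*S = -1*(-3) + (26/9)*(-3) = 3 - 26/3 = -17/3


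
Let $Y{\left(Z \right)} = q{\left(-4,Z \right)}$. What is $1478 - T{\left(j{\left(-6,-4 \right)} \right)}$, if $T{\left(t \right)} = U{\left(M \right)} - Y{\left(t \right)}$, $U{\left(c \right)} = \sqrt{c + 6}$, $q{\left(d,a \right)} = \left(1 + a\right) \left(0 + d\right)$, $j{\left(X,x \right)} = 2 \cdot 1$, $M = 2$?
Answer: $1466 - 2 \sqrt{2} \approx 1463.2$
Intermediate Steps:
$j{\left(X,x \right)} = 2$
$q{\left(d,a \right)} = d \left(1 + a\right)$ ($q{\left(d,a \right)} = \left(1 + a\right) d = d \left(1 + a\right)$)
$Y{\left(Z \right)} = -4 - 4 Z$ ($Y{\left(Z \right)} = - 4 \left(1 + Z\right) = -4 - 4 Z$)
$U{\left(c \right)} = \sqrt{6 + c}$
$T{\left(t \right)} = 4 + 2 \sqrt{2} + 4 t$ ($T{\left(t \right)} = \sqrt{6 + 2} - \left(-4 - 4 t\right) = \sqrt{8} + \left(4 + 4 t\right) = 2 \sqrt{2} + \left(4 + 4 t\right) = 4 + 2 \sqrt{2} + 4 t$)
$1478 - T{\left(j{\left(-6,-4 \right)} \right)} = 1478 - \left(4 + 2 \sqrt{2} + 4 \cdot 2\right) = 1478 - \left(4 + 2 \sqrt{2} + 8\right) = 1478 - \left(12 + 2 \sqrt{2}\right) = 1466 - 2 \sqrt{2}$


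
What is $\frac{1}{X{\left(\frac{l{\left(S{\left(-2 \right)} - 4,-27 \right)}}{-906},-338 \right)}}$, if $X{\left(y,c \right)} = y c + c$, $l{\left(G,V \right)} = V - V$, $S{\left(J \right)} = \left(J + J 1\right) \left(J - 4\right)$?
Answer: $- \frac{1}{338} \approx -0.0029586$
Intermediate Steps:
$S{\left(J \right)} = 2 J \left(-4 + J\right)$ ($S{\left(J \right)} = \left(J + J\right) \left(-4 + J\right) = 2 J \left(-4 + J\right)$)
$l{\left(G,V \right)} = 0$
$X{\left(y,c \right)} = c + c y$ ($X{\left(y,c \right)} = c y + c = c + c y$)
$\frac{1}{X{\left(\frac{l{\left(S{\left(-2 \right)} - 4,-27 \right)}}{-906},-338 \right)}} = \frac{1}{\left(-338\right) \left(1 + \frac{0}{-906}\right)} = \frac{1}{\left(-338\right) \left(1 + 0 \left(- \frac{1}{906}\right)\right)} = \frac{1}{\left(-338\right) \left(1 + 0\right)} = \frac{1}{\left(-338\right) 1} = \frac{1}{-338} = - \frac{1}{338}$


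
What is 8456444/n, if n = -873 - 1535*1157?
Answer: -2114111/444217 ≈ -4.7592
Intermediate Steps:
n = -1776868 (n = -873 - 1775995 = -1776868)
8456444/n = 8456444/(-1776868) = 8456444*(-1/1776868) = -2114111/444217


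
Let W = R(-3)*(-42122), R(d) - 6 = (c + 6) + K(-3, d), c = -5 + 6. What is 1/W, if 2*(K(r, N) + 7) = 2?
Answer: -1/294854 ≈ -3.3915e-6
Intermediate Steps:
K(r, N) = -6 (K(r, N) = -7 + (1/2)*2 = -7 + 1 = -6)
c = 1
R(d) = 7 (R(d) = 6 + ((1 + 6) - 6) = 6 + (7 - 6) = 6 + 1 = 7)
W = -294854 (W = 7*(-42122) = -294854)
1/W = 1/(-294854) = -1/294854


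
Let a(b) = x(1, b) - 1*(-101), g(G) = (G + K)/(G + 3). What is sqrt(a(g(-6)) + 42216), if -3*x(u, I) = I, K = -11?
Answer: 2*sqrt(95209)/3 ≈ 205.71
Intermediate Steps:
x(u, I) = -I/3
g(G) = (-11 + G)/(3 + G) (g(G) = (G - 11)/(G + 3) = (-11 + G)/(3 + G))
a(b) = 101 - b/3 (a(b) = -b/3 - 1*(-101) = -b/3 + 101 = 101 - b/3)
sqrt(a(g(-6)) + 42216) = sqrt((101 - (-11 - 6)/(3*(3 - 6))) + 42216) = sqrt((101 - (-17)/(3*(-3))) + 42216) = sqrt((101 - (-1)*(-17)/9) + 42216) = sqrt((101 - 1/3*17/3) + 42216) = sqrt((101 - 17/9) + 42216) = sqrt(892/9 + 42216) = sqrt(380836/9) = 2*sqrt(95209)/3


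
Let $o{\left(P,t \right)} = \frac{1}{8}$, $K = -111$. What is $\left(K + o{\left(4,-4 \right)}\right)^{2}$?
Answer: $\frac{786769}{64} \approx 12293.0$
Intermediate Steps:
$o{\left(P,t \right)} = \frac{1}{8}$
$\left(K + o{\left(4,-4 \right)}\right)^{2} = \left(-111 + \frac{1}{8}\right)^{2} = \left(- \frac{887}{8}\right)^{2} = \frac{786769}{64}$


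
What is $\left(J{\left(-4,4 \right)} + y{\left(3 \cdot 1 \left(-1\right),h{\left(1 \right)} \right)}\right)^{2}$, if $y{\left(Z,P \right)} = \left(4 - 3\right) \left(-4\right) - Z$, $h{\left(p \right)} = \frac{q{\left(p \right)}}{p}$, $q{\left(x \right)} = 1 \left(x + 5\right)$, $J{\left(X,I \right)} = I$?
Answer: $9$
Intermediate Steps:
$q{\left(x \right)} = 5 + x$ ($q{\left(x \right)} = 1 \left(5 + x\right) = 5 + x$)
$h{\left(p \right)} = \frac{5 + p}{p}$
$y{\left(Z,P \right)} = -4 - Z$ ($y{\left(Z,P \right)} = 1 \left(-4\right) - Z = -4 - Z$)
$\left(J{\left(-4,4 \right)} + y{\left(3 \cdot 1 \left(-1\right),h{\left(1 \right)} \right)}\right)^{2} = \left(4 - \left(4 + 3 \cdot 1 \left(-1\right)\right)\right)^{2} = \left(4 - \left(4 + 3 \left(-1\right)\right)\right)^{2} = \left(4 - 1\right)^{2} = 3^{2} = 9$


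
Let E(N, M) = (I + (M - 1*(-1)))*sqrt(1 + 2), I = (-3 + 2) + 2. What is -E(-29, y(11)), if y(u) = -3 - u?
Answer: 12*sqrt(3) ≈ 20.785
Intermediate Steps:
I = 1 (I = -1 + 2 = 1)
E(N, M) = sqrt(3)*(2 + M) (E(N, M) = (1 + (M - 1*(-1)))*sqrt(1 + 2) = (1 + (M + 1))*sqrt(3) = (1 + (1 + M))*sqrt(3) = (2 + M)*sqrt(3) = sqrt(3)*(2 + M))
-E(-29, y(11)) = -sqrt(3)*(2 + (-3 - 1*11)) = -sqrt(3)*(2 + (-3 - 11)) = -sqrt(3)*(2 - 14) = -sqrt(3)*(-12) = -(-12)*sqrt(3) = 12*sqrt(3)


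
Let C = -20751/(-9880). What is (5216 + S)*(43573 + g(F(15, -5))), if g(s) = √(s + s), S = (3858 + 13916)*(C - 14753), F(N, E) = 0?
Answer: -56433821037364219/4940 ≈ -1.1424e+13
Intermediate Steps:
C = 20751/9880 (C = -20751*(-1/9880) = 20751/9880 ≈ 2.1003)
S = -1295181506543/4940 (S = (3858 + 13916)*(20751/9880 - 14753) = 17774*(-145738889/9880) = -1295181506543/4940 ≈ -2.6218e+8)
g(s) = √2*√s (g(s) = √(2*s) = √2*√s)
(5216 + S)*(43573 + g(F(15, -5))) = (5216 - 1295181506543/4940)*(43573 + √2*√0) = -1295155739503*(43573 + √2*0)/4940 = -1295155739503*(43573 + 0)/4940 = -1295155739503/4940*43573 = -56433821037364219/4940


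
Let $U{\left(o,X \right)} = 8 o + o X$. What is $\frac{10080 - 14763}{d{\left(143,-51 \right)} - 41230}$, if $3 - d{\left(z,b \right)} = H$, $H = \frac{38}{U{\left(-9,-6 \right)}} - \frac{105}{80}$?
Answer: $\frac{674352}{5936195} \approx 0.1136$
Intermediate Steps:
$U{\left(o,X \right)} = 8 o + X o$
$H = - \frac{493}{144}$ ($H = \frac{38}{\left(-9\right) \left(8 - 6\right)} - \frac{105}{80} = \frac{38}{\left(-9\right) 2} - \frac{21}{16} = \frac{38}{-18} - \frac{21}{16} = 38 \left(- \frac{1}{18}\right) - \frac{21}{16} = - \frac{19}{9} - \frac{21}{16} = - \frac{493}{144} \approx -3.4236$)
$d{\left(z,b \right)} = \frac{925}{144}$ ($d{\left(z,b \right)} = 3 - - \frac{493}{144} = 3 + \frac{493}{144} = \frac{925}{144}$)
$\frac{10080 - 14763}{d{\left(143,-51 \right)} - 41230} = \frac{10080 - 14763}{\frac{925}{144} - 41230} = - \frac{4683}{- \frac{5936195}{144}} = \left(-4683\right) \left(- \frac{144}{5936195}\right) = \frac{674352}{5936195}$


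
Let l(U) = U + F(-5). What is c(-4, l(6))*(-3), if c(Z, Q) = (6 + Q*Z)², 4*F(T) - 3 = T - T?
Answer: -1323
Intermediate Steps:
F(T) = ¾ (F(T) = ¾ + (T - T)/4 = ¾ + (¼)*0 = ¾ + 0 = ¾)
l(U) = ¾ + U (l(U) = U + ¾ = ¾ + U)
c(-4, l(6))*(-3) = (6 + (¾ + 6)*(-4))²*(-3) = (6 + (27/4)*(-4))²*(-3) = (6 - 27)²*(-3) = (-21)²*(-3) = 441*(-3) = -1323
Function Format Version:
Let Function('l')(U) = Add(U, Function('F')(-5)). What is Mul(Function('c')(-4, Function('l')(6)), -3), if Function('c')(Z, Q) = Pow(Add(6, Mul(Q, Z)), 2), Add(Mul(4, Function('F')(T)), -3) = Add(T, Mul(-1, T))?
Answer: -1323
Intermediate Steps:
Function('F')(T) = Rational(3, 4) (Function('F')(T) = Add(Rational(3, 4), Mul(Rational(1, 4), Add(T, Mul(-1, T)))) = Add(Rational(3, 4), Mul(Rational(1, 4), 0)) = Add(Rational(3, 4), 0) = Rational(3, 4))
Function('l')(U) = Add(Rational(3, 4), U) (Function('l')(U) = Add(U, Rational(3, 4)) = Add(Rational(3, 4), U))
Mul(Function('c')(-4, Function('l')(6)), -3) = Mul(Pow(Add(6, Mul(Add(Rational(3, 4), 6), -4)), 2), -3) = Mul(Pow(Add(6, Mul(Rational(27, 4), -4)), 2), -3) = Mul(Pow(Add(6, -27), 2), -3) = Mul(Pow(-21, 2), -3) = Mul(441, -3) = -1323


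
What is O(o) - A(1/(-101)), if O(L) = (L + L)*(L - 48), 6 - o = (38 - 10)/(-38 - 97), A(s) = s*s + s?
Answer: -96458751892/185913225 ≈ -518.84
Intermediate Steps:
A(s) = s + s² (A(s) = s² + s = s + s²)
o = 838/135 (o = 6 - (38 - 10)/(-38 - 97) = 6 - 28/(-135) = 6 - 28*(-1)/135 = 6 - 1*(-28/135) = 6 + 28/135 = 838/135 ≈ 6.2074)
O(L) = 2*L*(-48 + L) (O(L) = (2*L)*(-48 + L) = 2*L*(-48 + L))
O(o) - A(1/(-101)) = 2*(838/135)*(-48 + 838/135) - (1 + 1/(-101))/(-101) = 2*(838/135)*(-5642/135) - (-1)*(1 - 1/101)/101 = -9455992/18225 - (-1)*100/(101*101) = -9455992/18225 - 1*(-100/10201) = -9455992/18225 + 100/10201 = -96458751892/185913225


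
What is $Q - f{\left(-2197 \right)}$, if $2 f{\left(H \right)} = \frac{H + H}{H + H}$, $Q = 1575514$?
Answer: $\frac{3151027}{2} \approx 1.5755 \cdot 10^{6}$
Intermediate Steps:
$f{\left(H \right)} = \frac{1}{2}$ ($f{\left(H \right)} = \frac{\left(H + H\right) \frac{1}{H + H}}{2} = \frac{2 H \frac{1}{2 H}}{2} = \frac{1}{2} \cdot 1 = \frac{1}{2}$)
$Q - f{\left(-2197 \right)} = 1575514 - \frac{1}{2} = \frac{3151027}{2}$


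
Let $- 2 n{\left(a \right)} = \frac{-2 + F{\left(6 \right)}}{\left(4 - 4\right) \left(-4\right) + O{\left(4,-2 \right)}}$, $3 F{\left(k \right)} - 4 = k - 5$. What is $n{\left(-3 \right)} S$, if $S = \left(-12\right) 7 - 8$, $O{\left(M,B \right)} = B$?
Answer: $\frac{23}{3} \approx 7.6667$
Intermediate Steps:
$F{\left(k \right)} = - \frac{1}{3} + \frac{k}{3}$ ($F{\left(k \right)} = \frac{4}{3} + \frac{k - 5}{3} = \frac{4}{3} + \frac{-5 + k}{3} = \frac{4}{3} + \left(- \frac{5}{3} + \frac{k}{3}\right) = - \frac{1}{3} + \frac{k}{3}$)
$S = -92$ ($S = -84 - 8 = -92$)
$n{\left(a \right)} = - \frac{1}{12}$ ($n{\left(a \right)} = - \frac{\left(-2 + \left(- \frac{1}{3} + \frac{1}{3} \cdot 6\right)\right) \frac{1}{\left(4 - 4\right) \left(-4\right) - 2}}{2} = - \frac{\left(-2 + \left(- \frac{1}{3} + 2\right)\right) \frac{1}{0 \left(-4\right) - 2}}{2} = - \frac{\left(-2 + \frac{5}{3}\right) \frac{1}{0 - 2}}{2} = - \frac{\left(- \frac{1}{3}\right) \frac{1}{-2}}{2} = - \frac{\left(- \frac{1}{3}\right) \left(- \frac{1}{2}\right)}{2} = \left(- \frac{1}{2}\right) \frac{1}{6} = - \frac{1}{12}$)
$n{\left(-3 \right)} S = \left(- \frac{1}{12}\right) \left(-92\right) = \frac{23}{3}$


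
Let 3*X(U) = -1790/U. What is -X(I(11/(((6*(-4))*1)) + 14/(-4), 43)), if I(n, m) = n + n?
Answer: -1432/19 ≈ -75.368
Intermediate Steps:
I(n, m) = 2*n
X(U) = -1790/(3*U) (X(U) = (-1790/U)/3 = -1790/(3*U))
-X(I(11/(((6*(-4))*1)) + 14/(-4), 43)) = -(-1790)/(3*(2*(11/(((6*(-4))*1)) + 14/(-4)))) = -(-1790)/(3*(2*(11/((-24*1)) + 14*(-1/4)))) = -(-1790)/(3*(2*(11/(-24) - 7/2))) = -(-1790)/(3*(2*(11*(-1/24) - 7/2))) = -(-1790)/(3*(2*(-11/24 - 7/2))) = -(-1790)/(3*(2*(-95/24))) = -(-1790)/(3*(-95/12)) = -(-1790)*(-12)/(3*95) = -1*1432/19 = -1432/19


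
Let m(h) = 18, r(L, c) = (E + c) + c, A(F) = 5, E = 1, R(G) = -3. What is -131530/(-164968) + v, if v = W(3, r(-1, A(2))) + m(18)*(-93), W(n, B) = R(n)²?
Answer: -137270095/82484 ≈ -1664.2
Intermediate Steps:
r(L, c) = 1 + 2*c (r(L, c) = (1 + c) + c = 1 + 2*c)
W(n, B) = 9 (W(n, B) = (-3)² = 9)
v = -1665 (v = 9 + 18*(-93) = 9 - 1674 = -1665)
-131530/(-164968) + v = -131530/(-164968) - 1665 = -131530*(-1/164968) - 1665 = 65765/82484 - 1665 = -137270095/82484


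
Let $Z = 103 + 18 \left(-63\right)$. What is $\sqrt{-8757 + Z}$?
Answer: $2 i \sqrt{2447} \approx 98.934 i$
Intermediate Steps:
$Z = -1031$ ($Z = 103 - 1134 = -1031$)
$\sqrt{-8757 + Z} = \sqrt{-8757 - 1031} = \sqrt{-9788} = 2 i \sqrt{2447}$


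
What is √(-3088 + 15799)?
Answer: √12711 ≈ 112.74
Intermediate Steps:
√(-3088 + 15799) = √12711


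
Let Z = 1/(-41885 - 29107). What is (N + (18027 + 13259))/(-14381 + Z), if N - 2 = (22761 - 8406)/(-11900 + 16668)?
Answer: -661980606543/304238913994 ≈ -2.1759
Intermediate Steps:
Z = -1/70992 (Z = 1/(-70992) = -1/70992 ≈ -1.4086e-5)
N = 23891/4768 (N = 2 + (22761 - 8406)/(-11900 + 16668) = 2 + 14355/4768 = 23891/4768 ≈ 5.0107)
(N + (18027 + 13259))/(-14381 + Z) = (23891/4768 + (18027 + 13259))/(-14381 - 1/70992) = (23891/4768 + 31286)/(-1020935953/70992) = (149195539/4768)*(-70992/1020935953) = -661980606543/304238913994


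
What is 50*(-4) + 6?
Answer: -194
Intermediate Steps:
50*(-4) + 6 = -200 + 6 = -194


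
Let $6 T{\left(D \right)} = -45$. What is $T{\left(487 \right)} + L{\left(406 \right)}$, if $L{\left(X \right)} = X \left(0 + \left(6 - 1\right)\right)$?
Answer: $\frac{4045}{2} \approx 2022.5$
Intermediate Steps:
$T{\left(D \right)} = - \frac{15}{2}$ ($T{\left(D \right)} = \frac{1}{6} \left(-45\right) = - \frac{15}{2}$)
$L{\left(X \right)} = 5 X$ ($L{\left(X \right)} = X \left(0 + \left(6 - 1\right)\right) = X \left(0 + 5\right) = X 5 = 5 X$)
$T{\left(487 \right)} + L{\left(406 \right)} = - \frac{15}{2} + 5 \cdot 406 = - \frac{15}{2} + 2030 = \frac{4045}{2}$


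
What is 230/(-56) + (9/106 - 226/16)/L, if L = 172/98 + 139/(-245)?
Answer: -13756685/863688 ≈ -15.928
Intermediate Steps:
L = 291/245 (L = 172*(1/98) + 139*(-1/245) = 86/49 - 139/245 = 291/245 ≈ 1.1878)
230/(-56) + (9/106 - 226/16)/L = 230/(-56) + (9/106 - 226/16)/(291/245) = 230*(-1/56) + (9*(1/106) - 226*1/16)*(245/291) = -115/28 + (9/106 - 113/8)*(245/291) = -115/28 - 5953/424*245/291 = -115/28 - 1458485/123384 = -13756685/863688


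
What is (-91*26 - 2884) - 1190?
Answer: -6440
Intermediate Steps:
(-91*26 - 2884) - 1190 = (-2366 - 2884) - 1190 = -5250 - 1190 = -6440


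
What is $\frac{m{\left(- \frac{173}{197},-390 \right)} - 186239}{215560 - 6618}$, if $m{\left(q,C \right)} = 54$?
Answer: $- \frac{186185}{208942} \approx -0.89108$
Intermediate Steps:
$\frac{m{\left(- \frac{173}{197},-390 \right)} - 186239}{215560 - 6618} = \frac{54 - 186239}{215560 - 6618} = - \frac{186185}{208942}$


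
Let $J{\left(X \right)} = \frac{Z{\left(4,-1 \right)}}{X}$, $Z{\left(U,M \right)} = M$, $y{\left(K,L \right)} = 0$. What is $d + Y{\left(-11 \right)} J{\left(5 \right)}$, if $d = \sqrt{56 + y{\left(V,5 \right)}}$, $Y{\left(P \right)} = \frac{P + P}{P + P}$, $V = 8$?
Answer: $- \frac{1}{5} + 2 \sqrt{14} \approx 7.2833$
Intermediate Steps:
$Y{\left(P \right)} = 1$ ($Y{\left(P \right)} = \frac{2 P}{2 P} = 2 P \frac{1}{2 P} = 1$)
$d = 2 \sqrt{14}$ ($d = \sqrt{56 + 0} = \sqrt{56} = 2 \sqrt{14} \approx 7.4833$)
$J{\left(X \right)} = - \frac{1}{X}$
$d + Y{\left(-11 \right)} J{\left(5 \right)} = 2 \sqrt{14} + 1 \left(- \frac{1}{5}\right) = 2 \sqrt{14} - \frac{1}{5} = - \frac{1}{5} + 2 \sqrt{14}$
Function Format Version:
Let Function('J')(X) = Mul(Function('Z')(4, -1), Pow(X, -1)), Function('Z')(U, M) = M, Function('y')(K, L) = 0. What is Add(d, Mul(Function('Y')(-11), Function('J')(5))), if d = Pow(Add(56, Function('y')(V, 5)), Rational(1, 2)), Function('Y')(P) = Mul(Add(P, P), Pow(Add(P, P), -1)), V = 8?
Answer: Add(Rational(-1, 5), Mul(2, Pow(14, Rational(1, 2)))) ≈ 7.2833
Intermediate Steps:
Function('Y')(P) = 1 (Function('Y')(P) = Mul(Mul(2, P), Pow(Mul(2, P), -1)) = Mul(Mul(2, P), Mul(Rational(1, 2), Pow(P, -1))) = 1)
d = Mul(2, Pow(14, Rational(1, 2))) (d = Pow(Add(56, 0), Rational(1, 2)) = Pow(56, Rational(1, 2)) = Mul(2, Pow(14, Rational(1, 2))) ≈ 7.4833)
Function('J')(X) = Mul(-1, Pow(X, -1))
Add(d, Mul(Function('Y')(-11), Function('J')(5))) = Add(Mul(2, Pow(14, Rational(1, 2))), Mul(1, Mul(-1, Pow(5, -1)))) = Add(Mul(2, Pow(14, Rational(1, 2))), Mul(1, Mul(-1, Rational(1, 5)))) = Add(Mul(2, Pow(14, Rational(1, 2))), Mul(1, Rational(-1, 5))) = Add(Mul(2, Pow(14, Rational(1, 2))), Rational(-1, 5)) = Add(Rational(-1, 5), Mul(2, Pow(14, Rational(1, 2))))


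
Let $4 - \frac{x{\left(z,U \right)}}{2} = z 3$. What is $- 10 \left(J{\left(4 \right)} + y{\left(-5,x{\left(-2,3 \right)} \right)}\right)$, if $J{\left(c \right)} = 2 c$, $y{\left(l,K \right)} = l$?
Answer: $-30$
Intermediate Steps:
$x{\left(z,U \right)} = 8 - 6 z$ ($x{\left(z,U \right)} = 8 - 2 z 3 = 8 - 2 \cdot 3 z = 8 - 6 z$)
$- 10 \left(J{\left(4 \right)} + y{\left(-5,x{\left(-2,3 \right)} \right)}\right) = - 10 \left(2 \cdot 4 - 5\right) = - 10 \left(8 - 5\right) = \left(-10\right) 3 = -30$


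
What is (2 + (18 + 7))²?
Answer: 729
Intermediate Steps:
(2 + (18 + 7))² = (2 + 25)² = 27² = 729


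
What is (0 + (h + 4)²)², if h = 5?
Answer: 6561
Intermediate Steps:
(0 + (h + 4)²)² = (0 + (5 + 4)²)² = (0 + 9²)² = (0 + 81)² = 81² = 6561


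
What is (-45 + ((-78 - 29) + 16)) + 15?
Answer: -121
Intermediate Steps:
(-45 + ((-78 - 29) + 16)) + 15 = (-45 + (-107 + 16)) + 15 = (-45 - 91) + 15 = -136 + 15 = -121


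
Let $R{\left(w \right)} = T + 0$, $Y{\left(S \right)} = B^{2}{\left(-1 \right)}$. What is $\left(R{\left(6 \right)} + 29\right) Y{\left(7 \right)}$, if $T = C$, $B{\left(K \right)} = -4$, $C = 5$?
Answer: $544$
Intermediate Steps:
$T = 5$
$Y{\left(S \right)} = 16$ ($Y{\left(S \right)} = \left(-4\right)^{2} = 16$)
$R{\left(w \right)} = 5$ ($R{\left(w \right)} = 5 + 0 = 5$)
$\left(R{\left(6 \right)} + 29\right) Y{\left(7 \right)} = \left(5 + 29\right) 16 = 34 \cdot 16 = 544$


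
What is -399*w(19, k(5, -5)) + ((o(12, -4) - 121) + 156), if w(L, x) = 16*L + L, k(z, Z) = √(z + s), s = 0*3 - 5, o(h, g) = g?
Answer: -128846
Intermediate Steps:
s = -5 (s = 0 - 5 = -5)
k(z, Z) = √(-5 + z) (k(z, Z) = √(z - 5) = √(-5 + z))
w(L, x) = 17*L
-399*w(19, k(5, -5)) + ((o(12, -4) - 121) + 156) = -6783*19 + ((-4 - 121) + 156) = -399*323 + (-125 + 156) = -128877 + 31 = -128846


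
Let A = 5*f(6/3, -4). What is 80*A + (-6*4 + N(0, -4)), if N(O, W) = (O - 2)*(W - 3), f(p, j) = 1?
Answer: 390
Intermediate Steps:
N(O, W) = (-3 + W)*(-2 + O) (N(O, W) = (-2 + O)*(-3 + W) = (-3 + W)*(-2 + O))
A = 5 (A = 5*1 = 5)
80*A + (-6*4 + N(0, -4)) = 80*5 + (-6*4 + (6 - 3*0 - 2*(-4) + 0*(-4))) = 400 + (-24 + (6 + 0 + 8 + 0)) = 400 + (-24 + 14) = 400 - 10 = 390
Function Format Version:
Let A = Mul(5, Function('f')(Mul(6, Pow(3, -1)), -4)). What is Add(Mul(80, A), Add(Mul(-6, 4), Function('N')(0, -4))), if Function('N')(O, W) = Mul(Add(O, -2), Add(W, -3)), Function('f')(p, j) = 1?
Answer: 390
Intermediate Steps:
Function('N')(O, W) = Mul(Add(-3, W), Add(-2, O)) (Function('N')(O, W) = Mul(Add(-2, O), Add(-3, W)) = Mul(Add(-3, W), Add(-2, O)))
A = 5 (A = Mul(5, 1) = 5)
Add(Mul(80, A), Add(Mul(-6, 4), Function('N')(0, -4))) = Add(Mul(80, 5), Add(Mul(-6, 4), Add(6, Mul(-3, 0), Mul(-2, -4), Mul(0, -4)))) = Add(400, Add(-24, Add(6, 0, 8, 0))) = Add(400, Add(-24, 14)) = Add(400, -10) = 390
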